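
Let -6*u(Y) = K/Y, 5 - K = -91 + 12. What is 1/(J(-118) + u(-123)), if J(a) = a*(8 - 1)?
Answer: -123/101584 ≈ -0.0012108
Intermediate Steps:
J(a) = 7*a (J(a) = a*7 = 7*a)
K = 84 (K = 5 - (-91 + 12) = 5 - 1*(-79) = 5 + 79 = 84)
u(Y) = -14/Y
1/(J(-118) + u(-123)) = 1/(7*(-118) - 14/(-123)) = 1/(-826 - 14*(-1/123)) = 1/(-826 + 14/123) = 1/(-101584/123) = -123/101584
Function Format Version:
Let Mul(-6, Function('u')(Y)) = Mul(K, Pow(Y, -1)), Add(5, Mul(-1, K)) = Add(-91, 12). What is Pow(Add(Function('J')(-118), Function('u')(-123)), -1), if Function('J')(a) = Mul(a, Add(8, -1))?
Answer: Rational(-123, 101584) ≈ -0.0012108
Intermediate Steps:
Function('J')(a) = Mul(7, a) (Function('J')(a) = Mul(a, 7) = Mul(7, a))
K = 84 (K = Add(5, Mul(-1, Add(-91, 12))) = Add(5, Mul(-1, -79)) = Add(5, 79) = 84)
Function('u')(Y) = Mul(-14, Pow(Y, -1)) (Function('u')(Y) = Mul(Rational(-1, 6), Mul(84, Pow(Y, -1))) = Mul(-14, Pow(Y, -1)))
Pow(Add(Function('J')(-118), Function('u')(-123)), -1) = Pow(Add(Mul(7, -118), Mul(-14, Pow(-123, -1))), -1) = Pow(Add(-826, Mul(-14, Rational(-1, 123))), -1) = Pow(Add(-826, Rational(14, 123)), -1) = Pow(Rational(-101584, 123), -1) = Rational(-123, 101584)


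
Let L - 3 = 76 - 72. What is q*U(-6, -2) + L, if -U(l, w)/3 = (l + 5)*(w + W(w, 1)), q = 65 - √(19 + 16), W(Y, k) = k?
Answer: -188 + 3*√35 ≈ -170.25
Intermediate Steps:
q = 65 - √35 ≈ 59.084
L = 7 (L = 3 + (76 - 72) = 3 + 4 = 7)
U(l, w) = -3*(1 + w)*(5 + l) (U(l, w) = -3*(l + 5)*(w + 1) = -3*(5 + l)*(1 + w) = -3*(1 + w)*(5 + l))
q*U(-6, -2) + L = (65 - √35)*(-15 - 15*(-2) - 3*(-6) - 3*(-6)*(-2)) + 7 = (65 - √35)*(-15 + 30 + 18 - 36) + 7 = (65 - √35)*(-3) + 7 = (-195 + 3*√35) + 7 = -188 + 3*√35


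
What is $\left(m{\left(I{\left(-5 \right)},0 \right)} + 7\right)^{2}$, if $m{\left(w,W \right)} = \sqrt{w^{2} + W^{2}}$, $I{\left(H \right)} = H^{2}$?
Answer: $1024$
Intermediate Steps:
$m{\left(w,W \right)} = \sqrt{W^{2} + w^{2}}$
$\left(m{\left(I{\left(-5 \right)},0 \right)} + 7\right)^{2} = \left(\sqrt{0^{2} + \left(\left(-5\right)^{2}\right)^{2}} + 7\right)^{2} = \left(\sqrt{0 + 25^{2}} + 7\right)^{2} = \left(\sqrt{0 + 625} + 7\right)^{2} = \left(\sqrt{625} + 7\right)^{2} = \left(25 + 7\right)^{2} = 32^{2} = 1024$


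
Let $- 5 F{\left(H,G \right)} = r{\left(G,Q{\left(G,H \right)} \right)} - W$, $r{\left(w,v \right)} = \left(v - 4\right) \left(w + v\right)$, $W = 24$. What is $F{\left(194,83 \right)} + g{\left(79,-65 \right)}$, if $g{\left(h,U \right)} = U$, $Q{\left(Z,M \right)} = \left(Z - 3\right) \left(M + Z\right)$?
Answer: $- \frac{492816209}{5} \approx -9.8563 \cdot 10^{7}$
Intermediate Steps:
$Q{\left(Z,M \right)} = \left(-3 + Z\right) \left(M + Z\right)$
$r{\left(w,v \right)} = \left(-4 + v\right) \left(v + w\right)$
$F{\left(H,G \right)} = \frac{24}{5} - \frac{12 H}{5} - \frac{8 G}{5} - \frac{\left(G^{2} - 3 G - 3 H + G H\right)^{2}}{5} + \frac{4 G^{2}}{5} - \frac{G \left(G^{2} - 3 G - 3 H + G H\right)}{5} + \frac{4 G H}{5}$ ($F{\left(H,G \right)} = - \frac{\left(\left(G^{2} - 3 H - 3 G + H G\right)^{2} - 4 \left(G^{2} - 3 H - 3 G + H G\right) - 4 G + \left(G^{2} - 3 H - 3 G + H G\right) G\right) - 24}{5} = - \frac{\left(\left(G^{2} - 3 H - 3 G + G H\right)^{2} - 4 \left(G^{2} - 3 H - 3 G + G H\right) - 4 G + \left(G^{2} - 3 H - 3 G + G H\right) G\right) - 24}{5} = - \frac{\left(\left(G^{2} - 3 G - 3 H + G H\right)^{2} - 4 \left(G^{2} - 3 G - 3 H + G H\right) - 4 G + \left(G^{2} - 3 G - 3 H + G H\right) G\right) - 24}{5} = - \frac{\left(\left(G^{2} - 3 G - 3 H + G H\right)^{2} - \left(- 12 G - 12 H + 4 G^{2} + 4 G H\right) - 4 G + G \left(G^{2} - 3 G - 3 H + G H\right)\right) - 24}{5} = - \frac{\left(\left(G^{2} - 3 G - 3 H + G H\right)^{2} - 4 G^{2} + 8 G + 12 H + G \left(G^{2} - 3 G - 3 H + G H\right) - 4 G H\right) - 24}{5} = - \frac{-24 + \left(G^{2} - 3 G - 3 H + G H\right)^{2} - 4 G^{2} + 8 G + 12 H + G \left(G^{2} - 3 G - 3 H + G H\right) - 4 G H}{5} = \frac{24}{5} - \frac{12 H}{5} - \frac{8 G}{5} - \frac{\left(G^{2} - 3 G - 3 H + G H\right)^{2}}{5} + \frac{4 G^{2}}{5} - \frac{G \left(G^{2} - 3 G - 3 H + G H\right)}{5} + \frac{4 G H}{5}$)
$F{\left(194,83 \right)} + g{\left(79,-65 \right)} = \left(\frac{24}{5} - \frac{2328}{5} - \frac{664}{5} - \frac{\left(83^{2} - 249 - 582 + 83 \cdot 194\right)^{2}}{5} + \frac{4 \cdot 83^{2}}{5} - \frac{83 \left(83^{2} - 249 - 582 + 83 \cdot 194\right)}{5} + \frac{4}{5} \cdot 83 \cdot 194\right) - 65 = \left(\frac{24}{5} - \frac{2328}{5} - \frac{664}{5} - \frac{\left(6889 - 249 - 582 + 16102\right)^{2}}{5} + \frac{4}{5} \cdot 6889 - \frac{83 \left(6889 - 249 - 582 + 16102\right)}{5} + \frac{64408}{5}\right) - 65 = \left(\frac{24}{5} - \frac{2328}{5} - \frac{664}{5} - \frac{22160^{2}}{5} + \frac{27556}{5} - \frac{83}{5} \cdot 22160 + \frac{64408}{5}\right) - 65 = \left(\frac{24}{5} - \frac{2328}{5} - \frac{664}{5} - 98213120 + \frac{27556}{5} - 367856 + \frac{64408}{5}\right) - 65 = - \frac{492815884}{5} - 65 = - \frac{492816209}{5}$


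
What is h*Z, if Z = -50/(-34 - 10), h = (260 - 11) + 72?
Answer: 8025/22 ≈ 364.77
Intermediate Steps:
h = 321 (h = 249 + 72 = 321)
Z = 25/22 (Z = -50/(-44) = -50*(-1/44) = 25/22 ≈ 1.1364)
h*Z = 321*(25/22) = 8025/22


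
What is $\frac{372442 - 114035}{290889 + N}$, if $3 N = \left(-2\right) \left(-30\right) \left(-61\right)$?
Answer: $\frac{258407}{289669} \approx 0.89208$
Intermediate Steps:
$N = -1220$ ($N = \frac{\left(-2\right) \left(-30\right) \left(-61\right)}{3} = \frac{60 \left(-61\right)}{3} = \frac{1}{3} \left(-3660\right) = -1220$)
$\frac{372442 - 114035}{290889 + N} = \frac{372442 - 114035}{290889 - 1220} = \frac{258407}{289669}$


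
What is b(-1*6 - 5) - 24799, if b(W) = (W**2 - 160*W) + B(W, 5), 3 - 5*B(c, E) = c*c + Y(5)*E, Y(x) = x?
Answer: -114733/5 ≈ -22947.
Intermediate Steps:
B(c, E) = 3/5 - E - c**2/5 (B(c, E) = 3/5 - (c*c + 5*E)/5 = 3/5 - (c**2 + 5*E)/5 = 3/5 + (-E - c**2/5) = 3/5 - E - c**2/5)
b(W) = -22/5 - 160*W + 4*W**2/5 (b(W) = (W**2 - 160*W) + (3/5 - 1*5 - W**2/5) = (W**2 - 160*W) + (3/5 - 5 - W**2/5) = (W**2 - 160*W) + (-22/5 - W**2/5) = -22/5 - 160*W + 4*W**2/5)
b(-1*6 - 5) - 24799 = (-22/5 - 160*(-1*6 - 5) + 4*(-1*6 - 5)**2/5) - 24799 = (-22/5 - 160*(-6 - 5) + 4*(-6 - 5)**2/5) - 24799 = (-22/5 - 160*(-11) + (4/5)*(-11)**2) - 24799 = (-22/5 + 1760 + (4/5)*121) - 24799 = (-22/5 + 1760 + 484/5) - 24799 = 9262/5 - 24799 = -114733/5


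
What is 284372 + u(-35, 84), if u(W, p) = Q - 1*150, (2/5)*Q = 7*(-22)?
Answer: 283837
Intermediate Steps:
Q = -385 (Q = 5*(7*(-22))/2 = (5/2)*(-154) = -385)
u(W, p) = -535 (u(W, p) = -385 - 1*150 = -385 - 150 = -535)
284372 + u(-35, 84) = 284372 - 535 = 283837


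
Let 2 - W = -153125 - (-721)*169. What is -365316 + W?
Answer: -334038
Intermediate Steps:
W = 31278 (W = 2 - (-153125 - (-721)*169) = 2 - (-153125 - 1*(-121849)) = 2 - (-153125 + 121849) = 2 - 1*(-31276) = 2 + 31276 = 31278)
-365316 + W = -365316 + 31278 = -334038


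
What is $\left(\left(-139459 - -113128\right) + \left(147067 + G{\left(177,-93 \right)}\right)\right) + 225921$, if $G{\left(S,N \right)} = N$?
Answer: $346564$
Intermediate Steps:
$\left(\left(-139459 - -113128\right) + \left(147067 + G{\left(177,-93 \right)}\right)\right) + 225921 = \left(\left(-139459 - -113128\right) + \left(147067 - 93\right)\right) + 225921 = \left(\left(-139459 + 113128\right) + 146974\right) + 225921 = \left(-26331 + 146974\right) + 225921 = 120643 + 225921 = 346564$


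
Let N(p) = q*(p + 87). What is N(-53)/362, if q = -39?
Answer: -663/181 ≈ -3.6630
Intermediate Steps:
N(p) = -3393 - 39*p (N(p) = -39*(p + 87) = -39*(87 + p) = -3393 - 39*p)
N(-53)/362 = (-3393 - 39*(-53))/362 = (-3393 + 2067)*(1/362) = -1326*1/362 = -663/181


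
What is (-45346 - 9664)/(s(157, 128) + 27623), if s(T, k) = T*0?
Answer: -55010/27623 ≈ -1.9915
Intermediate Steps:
s(T, k) = 0
(-45346 - 9664)/(s(157, 128) + 27623) = (-45346 - 9664)/(0 + 27623) = -55010/27623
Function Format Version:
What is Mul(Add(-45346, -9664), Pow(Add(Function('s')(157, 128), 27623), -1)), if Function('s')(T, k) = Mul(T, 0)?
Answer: Rational(-55010, 27623) ≈ -1.9915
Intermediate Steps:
Function('s')(T, k) = 0
Mul(Add(-45346, -9664), Pow(Add(Function('s')(157, 128), 27623), -1)) = Mul(Add(-45346, -9664), Pow(Add(0, 27623), -1)) = Mul(-55010, Pow(27623, -1)) = Mul(-55010, Rational(1, 27623)) = Rational(-55010, 27623)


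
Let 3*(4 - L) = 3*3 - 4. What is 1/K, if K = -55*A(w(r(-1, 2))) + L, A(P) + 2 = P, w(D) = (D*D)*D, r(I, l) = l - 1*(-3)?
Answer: -3/20288 ≈ -0.00014787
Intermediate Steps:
r(I, l) = 3 + l (r(I, l) = l + 3 = 3 + l)
w(D) = D**3 (w(D) = D**2*D = D**3)
L = 7/3 (L = 4 - (3*3 - 4)/3 = 4 - (9 - 4)/3 = 4 - 1/3*5 = 4 - 5/3 = 7/3 ≈ 2.3333)
A(P) = -2 + P
K = -20288/3 (K = -55*(-2 + (3 + 2)**3) + 7/3 = -55*(-2 + 5**3) + 7/3 = -55*(-2 + 125) + 7/3 = -55*123 + 7/3 = -6765 + 7/3 = -20288/3 ≈ -6762.7)
1/K = 1/(-20288/3) = -3/20288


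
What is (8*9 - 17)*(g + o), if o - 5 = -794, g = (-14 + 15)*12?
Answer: -42735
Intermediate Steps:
g = 12 (g = 1*12 = 12)
o = -789 (o = 5 - 794 = -789)
(8*9 - 17)*(g + o) = (8*9 - 17)*(12 - 789) = (72 - 17)*(-777) = 55*(-777) = -42735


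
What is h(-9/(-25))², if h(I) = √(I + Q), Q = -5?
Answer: -116/25 ≈ -4.6400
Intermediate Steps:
h(I) = √(-5 + I) (h(I) = √(I - 5) = √(-5 + I))
h(-9/(-25))² = (√(-5 - 9/(-25)))² = (√(-5 - 9*(-1/25)))² = (√(-5 + 9/25))² = (√(-116/25))² = (2*I*√29/5)² = -116/25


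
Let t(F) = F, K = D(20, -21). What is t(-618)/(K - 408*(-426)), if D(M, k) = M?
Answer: -309/86914 ≈ -0.0035552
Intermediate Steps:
K = 20
t(-618)/(K - 408*(-426)) = -618/(20 - 408*(-426)) = -618/(20 + 173808) = -618/173828 = -618*1/173828 = -309/86914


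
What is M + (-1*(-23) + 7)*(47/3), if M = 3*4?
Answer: 482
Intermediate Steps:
M = 12
M + (-1*(-23) + 7)*(47/3) = 12 + (-1*(-23) + 7)*(47/3) = 12 + (23 + 7)*(47*(⅓)) = 12 + 30*(47/3) = 12 + 470 = 482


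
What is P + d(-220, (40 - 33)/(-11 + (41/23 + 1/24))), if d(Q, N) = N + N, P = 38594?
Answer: 195470882/5065 ≈ 38593.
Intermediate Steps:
d(Q, N) = 2*N
P + d(-220, (40 - 33)/(-11 + (41/23 + 1/24))) = 38594 + 2*((40 - 33)/(-11 + (41/23 + 1/24))) = 38594 + 2*(7/(-11 + (41*(1/23) + 1*(1/24)))) = 38594 + 2*(7/(-11 + (41/23 + 1/24))) = 38594 + 2*(7/(-11 + 1007/552)) = 38594 + 2*(7/(-5065/552)) = 38594 + 2*(7*(-552/5065)) = 38594 + 2*(-3864/5065) = 38594 - 7728/5065 = 195470882/5065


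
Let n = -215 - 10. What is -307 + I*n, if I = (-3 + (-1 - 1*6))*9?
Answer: 19943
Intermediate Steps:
n = -225
I = -90 (I = (-3 + (-1 - 6))*9 = (-3 - 7)*9 = -10*9 = -90)
-307 + I*n = -307 - 90*(-225) = -307 + 20250 = 19943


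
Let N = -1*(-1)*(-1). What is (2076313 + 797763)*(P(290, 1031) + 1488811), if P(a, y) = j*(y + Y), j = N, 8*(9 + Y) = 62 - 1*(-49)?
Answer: 8551957560319/2 ≈ 4.2760e+12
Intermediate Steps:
Y = 39/8 (Y = -9 + (62 - 1*(-49))/8 = -9 + (62 + 49)/8 = -9 + (⅛)*111 = -9 + 111/8 = 39/8 ≈ 4.8750)
N = -1 (N = 1*(-1) = -1)
j = -1
P(a, y) = -39/8 - y (P(a, y) = -(y + 39/8) = -(39/8 + y) = -39/8 - y)
(2076313 + 797763)*(P(290, 1031) + 1488811) = (2076313 + 797763)*((-39/8 - 1*1031) + 1488811) = 2874076*((-39/8 - 1031) + 1488811) = 2874076*(-8287/8 + 1488811) = 2874076*(11902201/8) = 8551957560319/2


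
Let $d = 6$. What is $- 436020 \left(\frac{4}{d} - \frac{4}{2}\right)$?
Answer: $581360$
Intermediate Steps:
$- 436020 \left(\frac{4}{d} - \frac{4}{2}\right) = - 436020 \left(\frac{4}{6} - \frac{4}{2}\right) = - 436020 \left(4 \cdot \frac{1}{6} - 2\right) = - 436020 \left(\frac{2}{3} - 2\right) = \left(-436020\right) \left(- \frac{4}{3}\right) = 581360$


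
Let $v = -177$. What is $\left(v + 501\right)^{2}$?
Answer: $104976$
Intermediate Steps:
$\left(v + 501\right)^{2} = \left(-177 + 501\right)^{2} = 324^{2} = 104976$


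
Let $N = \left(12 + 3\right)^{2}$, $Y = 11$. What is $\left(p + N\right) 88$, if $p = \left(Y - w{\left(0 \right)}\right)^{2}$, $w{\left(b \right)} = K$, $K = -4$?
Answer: $39600$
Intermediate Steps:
$w{\left(b \right)} = -4$
$N = 225$ ($N = 15^{2} = 225$)
$p = 225$ ($p = \left(11 - -4\right)^{2} = \left(11 + 4\right)^{2} = 15^{2} = 225$)
$\left(p + N\right) 88 = \left(225 + 225\right) 88 = 450 \cdot 88 = 39600$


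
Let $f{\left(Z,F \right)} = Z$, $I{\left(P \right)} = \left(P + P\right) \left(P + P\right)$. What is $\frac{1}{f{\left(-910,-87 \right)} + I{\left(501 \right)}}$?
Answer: $\frac{1}{1003094} \approx 9.9692 \cdot 10^{-7}$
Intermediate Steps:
$I{\left(P \right)} = 4 P^{2}$ ($I{\left(P \right)} = 2 P 2 P = 4 P^{2}$)
$\frac{1}{f{\left(-910,-87 \right)} + I{\left(501 \right)}} = \frac{1}{-910 + 4 \cdot 501^{2}} = \frac{1}{-910 + 4 \cdot 251001} = \frac{1}{-910 + 1004004} = \frac{1}{1003094}$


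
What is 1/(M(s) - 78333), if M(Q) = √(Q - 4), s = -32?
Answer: -26111/2045352975 - 2*I/2045352975 ≈ -1.2766e-5 - 9.7783e-10*I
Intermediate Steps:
M(Q) = √(-4 + Q)
1/(M(s) - 78333) = 1/(√(-4 - 32) - 78333) = 1/(√(-36) - 78333) = 1/(6*I - 78333) = 1/(-78333 + 6*I) = (-78333 - 6*I)/6136058925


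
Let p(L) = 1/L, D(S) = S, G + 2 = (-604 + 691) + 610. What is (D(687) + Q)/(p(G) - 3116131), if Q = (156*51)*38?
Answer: -210595425/2165711044 ≈ -0.097241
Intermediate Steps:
G = 695 (G = -2 + ((-604 + 691) + 610) = -2 + (87 + 610) = -2 + 697 = 695)
Q = 302328 (Q = 7956*38 = 302328)
(D(687) + Q)/(p(G) - 3116131) = (687 + 302328)/(1/695 - 3116131) = 303015/(1/695 - 3116131) = 303015/(-2165711044/695) = 303015*(-695/2165711044) = -210595425/2165711044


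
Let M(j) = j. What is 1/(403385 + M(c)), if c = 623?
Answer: 1/404008 ≈ 2.4752e-6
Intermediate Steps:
1/(403385 + M(c)) = 1/(403385 + 623) = 1/404008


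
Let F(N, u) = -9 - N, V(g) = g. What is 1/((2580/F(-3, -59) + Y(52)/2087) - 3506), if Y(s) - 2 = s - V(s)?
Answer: -2087/8214430 ≈ -0.00025407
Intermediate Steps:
Y(s) = 2 (Y(s) = 2 + (s - s) = 2 + 0 = 2)
1/((2580/F(-3, -59) + Y(52)/2087) - 3506) = 1/((2580/(-9 - 1*(-3)) + 2/2087) - 3506) = 1/((2580/(-9 + 3) + 2*(1/2087)) - 3506) = 1/((2580/(-6) + 2/2087) - 3506) = 1/((2580*(-⅙) + 2/2087) - 3506) = 1/((-430 + 2/2087) - 3506) = 1/(-897408/2087 - 3506) = 1/(-8214430/2087) = -2087/8214430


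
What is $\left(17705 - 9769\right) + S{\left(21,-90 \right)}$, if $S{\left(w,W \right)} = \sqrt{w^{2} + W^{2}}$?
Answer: $7936 + 3 \sqrt{949} \approx 8028.4$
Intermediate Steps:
$S{\left(w,W \right)} = \sqrt{W^{2} + w^{2}}$
$\left(17705 - 9769\right) + S{\left(21,-90 \right)} = \left(17705 - 9769\right) + \sqrt{\left(-90\right)^{2} + 21^{2}} = \left(17705 - 9769\right) + \sqrt{8100 + 441} = 7936 + \sqrt{8541} = 7936 + 3 \sqrt{949}$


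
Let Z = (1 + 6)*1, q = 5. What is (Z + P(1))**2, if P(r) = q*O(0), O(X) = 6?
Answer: 1369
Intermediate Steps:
P(r) = 30 (P(r) = 5*6 = 30)
Z = 7 (Z = 7*1 = 7)
(Z + P(1))**2 = (7 + 30)**2 = 37**2 = 1369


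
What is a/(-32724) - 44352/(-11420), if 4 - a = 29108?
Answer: 111483908/23356755 ≈ 4.7731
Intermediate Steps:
a = -29104 (a = 4 - 1*29108 = 4 - 29108 = -29104)
a/(-32724) - 44352/(-11420) = -29104/(-32724) - 44352/(-11420) = -29104*(-1/32724) - 44352*(-1/11420) = 7276/8181 + 11088/2855 = 111483908/23356755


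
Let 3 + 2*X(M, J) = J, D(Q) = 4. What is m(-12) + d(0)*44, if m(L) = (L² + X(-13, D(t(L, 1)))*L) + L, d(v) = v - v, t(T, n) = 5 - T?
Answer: 126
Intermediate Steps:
d(v) = 0
X(M, J) = -3/2 + J/2
m(L) = L² + 3*L/2 (m(L) = (L² + (-3/2 + (½)*4)*L) + L = (L² + (-3/2 + 2)*L) + L = (L² + L/2) + L = L² + 3*L/2)
m(-12) + d(0)*44 = (½)*(-12)*(3 + 2*(-12)) + 0*44 = (½)*(-12)*(3 - 24) + 0 = (½)*(-12)*(-21) + 0 = 126 + 0 = 126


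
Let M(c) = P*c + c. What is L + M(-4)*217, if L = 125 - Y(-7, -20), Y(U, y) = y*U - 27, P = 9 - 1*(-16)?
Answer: -22556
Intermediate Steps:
P = 25 (P = 9 + 16 = 25)
Y(U, y) = -27 + U*y (Y(U, y) = U*y - 27 = -27 + U*y)
M(c) = 26*c (M(c) = 25*c + c = 26*c)
L = 12 (L = 125 - (-27 - 7*(-20)) = 125 - (-27 + 140) = 125 - 1*113 = 125 - 113 = 12)
L + M(-4)*217 = 12 + (26*(-4))*217 = 12 - 104*217 = 12 - 22568 = -22556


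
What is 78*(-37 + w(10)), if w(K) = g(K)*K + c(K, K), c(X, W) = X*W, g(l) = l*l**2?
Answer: 784914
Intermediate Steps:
g(l) = l**3
c(X, W) = W*X
w(K) = K**2 + K**4 (w(K) = K**3*K + K*K = K**4 + K**2 = K**2 + K**4)
78*(-37 + w(10)) = 78*(-37 + (10**2 + 10**4)) = 78*(-37 + (100 + 10000)) = 78*(-37 + 10100) = 78*10063 = 784914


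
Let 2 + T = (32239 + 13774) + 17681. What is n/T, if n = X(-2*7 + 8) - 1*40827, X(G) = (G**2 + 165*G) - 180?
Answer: -41961/63692 ≈ -0.65881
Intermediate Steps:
X(G) = -180 + G**2 + 165*G
n = -41961 (n = (-180 + (-2*7 + 8)**2 + 165*(-2*7 + 8)) - 1*40827 = (-180 + (-14 + 8)**2 + 165*(-14 + 8)) - 40827 = (-180 + (-6)**2 + 165*(-6)) - 40827 = (-180 + 36 - 990) - 40827 = -1134 - 40827 = -41961)
T = 63692 (T = -2 + ((32239 + 13774) + 17681) = -2 + (46013 + 17681) = -2 + 63694 = 63692)
n/T = -41961/63692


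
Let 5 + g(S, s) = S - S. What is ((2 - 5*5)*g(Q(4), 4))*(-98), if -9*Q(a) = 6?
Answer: -11270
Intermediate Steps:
Q(a) = -2/3 (Q(a) = -1/9*6 = -2/3)
g(S, s) = -5 (g(S, s) = -5 + (S - S) = -5 + 0 = -5)
((2 - 5*5)*g(Q(4), 4))*(-98) = ((2 - 5*5)*(-5))*(-98) = ((2 - 25)*(-5))*(-98) = -23*(-5)*(-98) = 115*(-98) = -11270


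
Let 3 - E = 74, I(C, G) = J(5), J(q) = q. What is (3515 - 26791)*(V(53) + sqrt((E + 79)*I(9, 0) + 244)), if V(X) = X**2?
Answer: -65382284 - 46552*sqrt(71) ≈ -6.5775e+7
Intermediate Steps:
I(C, G) = 5
E = -71 (E = 3 - 1*74 = 3 - 74 = -71)
(3515 - 26791)*(V(53) + sqrt((E + 79)*I(9, 0) + 244)) = (3515 - 26791)*(53**2 + sqrt((-71 + 79)*5 + 244)) = -23276*(2809 + sqrt(8*5 + 244)) = -23276*(2809 + sqrt(40 + 244)) = -23276*(2809 + sqrt(284)) = -23276*(2809 + 2*sqrt(71)) = -65382284 - 46552*sqrt(71)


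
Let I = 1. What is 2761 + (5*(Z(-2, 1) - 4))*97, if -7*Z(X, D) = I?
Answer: 5262/7 ≈ 751.71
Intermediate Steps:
Z(X, D) = -⅐ (Z(X, D) = -⅐*1 = -⅐)
2761 + (5*(Z(-2, 1) - 4))*97 = 2761 + (5*(-⅐ - 4))*97 = 2761 + (5*(-29/7))*97 = 2761 - 145/7*97 = 2761 - 14065/7 = 5262/7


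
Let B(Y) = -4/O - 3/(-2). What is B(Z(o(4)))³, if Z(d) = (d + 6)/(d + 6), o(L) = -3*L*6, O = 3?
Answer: 1/216 ≈ 0.0046296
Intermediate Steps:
o(L) = -18*L
Z(d) = 1 (Z(d) = (6 + d)/(6 + d) = 1)
B(Y) = ⅙ (B(Y) = -4/3 - 3/(-2) = -4*⅓ - 3*(-½) = -4/3 + 3/2 = ⅙)
B(Z(o(4)))³ = (⅙)³ = 1/216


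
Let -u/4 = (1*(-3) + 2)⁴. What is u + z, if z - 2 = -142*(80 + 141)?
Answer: -31384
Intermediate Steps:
z = -31380 (z = 2 - 142*(80 + 141) = 2 - 142*221 = 2 - 31382 = -31380)
u = -4 (u = -4*(1*(-3) + 2)⁴ = -4*(-3 + 2)⁴ = -4*(-1)⁴ = -4*1 = -4)
u + z = -4 - 31380 = -31384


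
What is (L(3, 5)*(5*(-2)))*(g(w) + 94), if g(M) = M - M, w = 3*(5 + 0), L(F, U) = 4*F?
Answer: -11280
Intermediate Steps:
w = 15 (w = 3*5 = 15)
g(M) = 0
(L(3, 5)*(5*(-2)))*(g(w) + 94) = ((4*3)*(5*(-2)))*(0 + 94) = (12*(-10))*94 = -120*94 = -11280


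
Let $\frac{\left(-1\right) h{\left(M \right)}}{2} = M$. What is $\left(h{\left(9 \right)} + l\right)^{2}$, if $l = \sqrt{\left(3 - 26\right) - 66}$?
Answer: $\left(18 - i \sqrt{89}\right)^{2} \approx 235.0 - 339.62 i$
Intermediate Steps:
$h{\left(M \right)} = - 2 M$
$l = i \sqrt{89}$ ($l = \sqrt{-23 - 66} = \sqrt{-89} = i \sqrt{89} \approx 9.434 i$)
$\left(h{\left(9 \right)} + l\right)^{2} = \left(\left(-2\right) 9 + i \sqrt{89}\right)^{2} = \left(-18 + i \sqrt{89}\right)^{2}$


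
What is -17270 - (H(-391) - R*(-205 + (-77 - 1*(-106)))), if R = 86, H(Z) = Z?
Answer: -32015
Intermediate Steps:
-17270 - (H(-391) - R*(-205 + (-77 - 1*(-106)))) = -17270 - (-391 - 86*(-205 + (-77 - 1*(-106)))) = -17270 - (-391 - 86*(-205 + (-77 + 106))) = -17270 - (-391 - 86*(-205 + 29)) = -17270 - (-391 - 86*(-176)) = -17270 - (-391 - 1*(-15136)) = -17270 - (-391 + 15136) = -17270 - 1*14745 = -17270 - 14745 = -32015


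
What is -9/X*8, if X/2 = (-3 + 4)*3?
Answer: -12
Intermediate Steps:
X = 6 (X = 2*((-3 + 4)*3) = 2*(1*3) = 2*3 = 6)
-9/X*8 = -9/6*8 = -3*1/2*8 = -3/2*8 = -12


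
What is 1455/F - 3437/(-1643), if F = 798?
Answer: 1711097/437038 ≈ 3.9152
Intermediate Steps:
1455/F - 3437/(-1643) = 1455/798 - 3437/(-1643) = 1455*(1/798) - 3437*(-1/1643) = 485/266 + 3437/1643 = 1711097/437038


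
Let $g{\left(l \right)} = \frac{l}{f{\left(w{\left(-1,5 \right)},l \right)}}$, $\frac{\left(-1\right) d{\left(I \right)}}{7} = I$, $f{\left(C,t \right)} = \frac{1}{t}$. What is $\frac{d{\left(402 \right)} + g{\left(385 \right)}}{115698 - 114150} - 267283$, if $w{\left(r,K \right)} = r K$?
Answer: $- \frac{413608673}{1548} \approx -2.6719 \cdot 10^{5}$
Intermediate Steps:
$w{\left(r,K \right)} = K r$
$d{\left(I \right)} = - 7 I$
$g{\left(l \right)} = l^{2}$ ($g{\left(l \right)} = \frac{l}{\frac{1}{l}} = l l = l^{2}$)
$\frac{d{\left(402 \right)} + g{\left(385 \right)}}{115698 - 114150} - 267283 = \frac{\left(-7\right) 402 + 385^{2}}{115698 - 114150} - 267283 = \frac{-2814 + 148225}{1548} - 267283 = 145411 \cdot \frac{1}{1548} - 267283 = \frac{145411}{1548} - 267283 = - \frac{413608673}{1548}$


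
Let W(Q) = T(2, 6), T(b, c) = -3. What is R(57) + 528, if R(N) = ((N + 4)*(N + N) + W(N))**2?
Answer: 48316929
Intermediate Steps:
W(Q) = -3
R(N) = (-3 + 2*N*(4 + N))**2 (R(N) = ((N + 4)*(N + N) - 3)**2 = ((4 + N)*(2*N) - 3)**2 = (2*N*(4 + N) - 3)**2 = (-3 + 2*N*(4 + N))**2)
R(57) + 528 = (-3 + 2*57**2 + 8*57)**2 + 528 = (-3 + 2*3249 + 456)**2 + 528 = (-3 + 6498 + 456)**2 + 528 = 6951**2 + 528 = 48316401 + 528 = 48316929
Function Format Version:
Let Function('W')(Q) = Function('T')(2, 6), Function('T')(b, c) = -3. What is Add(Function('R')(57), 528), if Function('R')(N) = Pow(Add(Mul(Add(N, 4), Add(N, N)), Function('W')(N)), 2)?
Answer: 48316929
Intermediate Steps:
Function('W')(Q) = -3
Function('R')(N) = Pow(Add(-3, Mul(2, N, Add(4, N))), 2) (Function('R')(N) = Pow(Add(Mul(Add(N, 4), Add(N, N)), -3), 2) = Pow(Add(Mul(Add(4, N), Mul(2, N)), -3), 2) = Pow(Add(Mul(2, N, Add(4, N)), -3), 2) = Pow(Add(-3, Mul(2, N, Add(4, N))), 2))
Add(Function('R')(57), 528) = Add(Pow(Add(-3, Mul(2, Pow(57, 2)), Mul(8, 57)), 2), 528) = Add(Pow(Add(-3, Mul(2, 3249), 456), 2), 528) = Add(Pow(Add(-3, 6498, 456), 2), 528) = Add(Pow(6951, 2), 528) = Add(48316401, 528) = 48316929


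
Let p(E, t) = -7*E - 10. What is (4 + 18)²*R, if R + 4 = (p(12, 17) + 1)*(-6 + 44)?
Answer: -1712392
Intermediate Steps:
p(E, t) = -10 - 7*E
R = -3538 (R = -4 + ((-10 - 7*12) + 1)*(-6 + 44) = -4 + ((-10 - 84) + 1)*38 = -4 + (-94 + 1)*38 = -4 - 93*38 = -4 - 3534 = -3538)
(4 + 18)²*R = (4 + 18)²*(-3538) = 22²*(-3538) = 484*(-3538) = -1712392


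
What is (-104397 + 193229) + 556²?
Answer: 397968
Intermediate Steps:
(-104397 + 193229) + 556² = 88832 + 309136 = 397968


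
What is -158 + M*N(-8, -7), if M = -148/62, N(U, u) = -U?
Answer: -5490/31 ≈ -177.10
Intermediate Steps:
M = -74/31 (M = -148*1/62 = -74/31 ≈ -2.3871)
-158 + M*N(-8, -7) = -158 - (-74)*(-8)/31 = -158 - 74/31*8 = -158 - 592/31 = -5490/31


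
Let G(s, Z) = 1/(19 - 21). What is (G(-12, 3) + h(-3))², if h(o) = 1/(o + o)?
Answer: 4/9 ≈ 0.44444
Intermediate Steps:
G(s, Z) = -½ (G(s, Z) = 1/(-2) = -½)
h(o) = 1/(2*o)
(G(-12, 3) + h(-3))² = (-½ + (½)/(-3))² = (-½ + (½)*(-⅓))² = (-½ - ⅙)² = (-⅔)² = 4/9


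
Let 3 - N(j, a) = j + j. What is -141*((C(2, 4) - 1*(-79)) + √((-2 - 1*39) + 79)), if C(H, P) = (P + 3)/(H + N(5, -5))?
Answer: -54708/5 - 141*√38 ≈ -11811.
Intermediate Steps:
N(j, a) = 3 - 2*j (N(j, a) = 3 - (j + j) = 3 - 2*j)
C(H, P) = (3 + P)/(-7 + H) (C(H, P) = (P + 3)/(H + (3 - 2*5)) = (3 + P)/(H + (3 - 10)) = (3 + P)/(H - 7) = (3 + P)/(-7 + H))
-141*((C(2, 4) - 1*(-79)) + √((-2 - 1*39) + 79)) = -141*(((3 + 4)/(-7 + 2) - 1*(-79)) + √((-2 - 1*39) + 79)) = -141*((7/(-5) + 79) + √((-2 - 39) + 79)) = -141*((-⅕*7 + 79) + √(-41 + 79)) = -141*((-7/5 + 79) + √38) = -141*(388/5 + √38) = -54708/5 - 141*√38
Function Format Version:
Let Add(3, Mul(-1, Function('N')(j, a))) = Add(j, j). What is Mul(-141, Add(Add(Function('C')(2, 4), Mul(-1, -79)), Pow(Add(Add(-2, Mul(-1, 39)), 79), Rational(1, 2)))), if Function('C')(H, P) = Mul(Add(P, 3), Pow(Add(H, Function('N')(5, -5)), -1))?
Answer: Add(Rational(-54708, 5), Mul(-141, Pow(38, Rational(1, 2)))) ≈ -11811.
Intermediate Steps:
Function('N')(j, a) = Add(3, Mul(-2, j)) (Function('N')(j, a) = Add(3, Mul(-1, Add(j, j))) = Add(3, Mul(-1, Mul(2, j))) = Add(3, Mul(-2, j)))
Function('C')(H, P) = Mul(Pow(Add(-7, H), -1), Add(3, P)) (Function('C')(H, P) = Mul(Add(P, 3), Pow(Add(H, Add(3, Mul(-2, 5))), -1)) = Mul(Add(3, P), Pow(Add(H, Add(3, -10)), -1)) = Mul(Add(3, P), Pow(Add(H, -7), -1)) = Mul(Add(3, P), Pow(Add(-7, H), -1)) = Mul(Pow(Add(-7, H), -1), Add(3, P)))
Mul(-141, Add(Add(Function('C')(2, 4), Mul(-1, -79)), Pow(Add(Add(-2, Mul(-1, 39)), 79), Rational(1, 2)))) = Mul(-141, Add(Add(Mul(Pow(Add(-7, 2), -1), Add(3, 4)), Mul(-1, -79)), Pow(Add(Add(-2, Mul(-1, 39)), 79), Rational(1, 2)))) = Mul(-141, Add(Add(Mul(Pow(-5, -1), 7), 79), Pow(Add(Add(-2, -39), 79), Rational(1, 2)))) = Mul(-141, Add(Add(Mul(Rational(-1, 5), 7), 79), Pow(Add(-41, 79), Rational(1, 2)))) = Mul(-141, Add(Add(Rational(-7, 5), 79), Pow(38, Rational(1, 2)))) = Mul(-141, Add(Rational(388, 5), Pow(38, Rational(1, 2)))) = Add(Rational(-54708, 5), Mul(-141, Pow(38, Rational(1, 2))))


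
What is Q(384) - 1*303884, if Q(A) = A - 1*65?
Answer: -303565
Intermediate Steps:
Q(A) = -65 + A (Q(A) = A - 65 = -65 + A)
Q(384) - 1*303884 = (-65 + 384) - 1*303884 = 319 - 303884 = -303565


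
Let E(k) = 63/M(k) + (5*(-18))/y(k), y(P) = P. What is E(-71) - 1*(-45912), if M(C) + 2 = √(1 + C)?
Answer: 120609681/2627 - 63*I*√70/74 ≈ 45912.0 - 7.1229*I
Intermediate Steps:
M(C) = -2 + √(1 + C)
E(k) = -90/k + 63/(-2 + √(1 + k)) (E(k) = 63/(-2 + √(1 + k)) + (5*(-18))/k = 63/(-2 + √(1 + k)) - 90/k = -90/k + 63/(-2 + √(1 + k)))
E(-71) - 1*(-45912) = (-90/(-71) + 63/(-2 + √(1 - 71))) - 1*(-45912) = (-90*(-1/71) + 63/(-2 + √(-70))) + 45912 = (90/71 + 63/(-2 + I*√70)) + 45912 = 3259842/71 + 63/(-2 + I*√70)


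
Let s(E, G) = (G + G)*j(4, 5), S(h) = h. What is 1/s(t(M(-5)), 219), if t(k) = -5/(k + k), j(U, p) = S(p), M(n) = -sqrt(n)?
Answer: 1/2190 ≈ 0.00045662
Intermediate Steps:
j(U, p) = p
t(k) = -5/(2*k) (t(k) = -5*1/(2*k) = -5/(2*k))
s(E, G) = 10*G (s(E, G) = (G + G)*5 = (2*G)*5 = 10*G)
1/s(t(M(-5)), 219) = 1/(10*219) = 1/2190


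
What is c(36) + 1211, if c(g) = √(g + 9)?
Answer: 1211 + 3*√5 ≈ 1217.7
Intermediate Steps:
c(g) = √(9 + g)
c(36) + 1211 = √(9 + 36) + 1211 = √45 + 1211 = 3*√5 + 1211 = 1211 + 3*√5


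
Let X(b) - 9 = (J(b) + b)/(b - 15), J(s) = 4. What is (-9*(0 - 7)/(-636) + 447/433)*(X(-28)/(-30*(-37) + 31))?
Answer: 35210781/4503787148 ≈ 0.0078180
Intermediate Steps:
X(b) = 9 + (4 + b)/(-15 + b) (X(b) = 9 + (4 + b)/(b - 15) = 9 + (4 + b)/(-15 + b))
(-9*(0 - 7)/(-636) + 447/433)*(X(-28)/(-30*(-37) + 31)) = (-9*(0 - 7)/(-636) + 447/433)*(((-131 + 10*(-28))/(-15 - 28))/(-30*(-37) + 31)) = (-9*(-7)*(-1/636) + 447*(1/433))*(((-131 - 280)/(-43))/(1110 + 31)) = (63*(-1/636) + 447/433)*(-1/43*(-411)/1141) = (-21/212 + 447/433)*((411/43)*(1/1141)) = (85671/91796)*(411/49063) = 35210781/4503787148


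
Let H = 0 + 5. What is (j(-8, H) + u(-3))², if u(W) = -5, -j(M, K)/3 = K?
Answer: 400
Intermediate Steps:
H = 5
j(M, K) = -3*K
(j(-8, H) + u(-3))² = (-3*5 - 5)² = (-15 - 5)² = (-20)² = 400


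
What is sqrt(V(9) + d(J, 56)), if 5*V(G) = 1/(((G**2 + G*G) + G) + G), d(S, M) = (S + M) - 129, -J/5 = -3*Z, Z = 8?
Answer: sqrt(42301)/30 ≈ 6.8557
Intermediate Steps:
J = 120 (J = -(-15)*8 = -5*(-24) = 120)
d(S, M) = -129 + M + S (d(S, M) = (M + S) - 129 = -129 + M + S)
V(G) = 1/(5*(2*G + 2*G**2)) (V(G) = 1/(5*(((G**2 + G*G) + G) + G)) = 1/(5*(((G**2 + G**2) + G) + G)) = 1/(5*((2*G**2 + G) + G)) = 1/(5*((G + 2*G**2) + G)) = 1/(5*(2*G + 2*G**2)))
sqrt(V(9) + d(J, 56)) = sqrt((1/10)/(9*(1 + 9)) + (-129 + 56 + 120)) = sqrt((1/10)*(1/9)/10 + 47) = sqrt((1/10)*(1/9)*(1/10) + 47) = sqrt(1/900 + 47) = sqrt(42301/900) = sqrt(42301)/30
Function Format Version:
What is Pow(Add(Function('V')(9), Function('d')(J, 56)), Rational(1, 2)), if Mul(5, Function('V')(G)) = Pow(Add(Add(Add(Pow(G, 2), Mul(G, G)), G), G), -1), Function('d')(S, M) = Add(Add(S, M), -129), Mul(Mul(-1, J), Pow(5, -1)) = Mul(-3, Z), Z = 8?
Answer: Mul(Rational(1, 30), Pow(42301, Rational(1, 2))) ≈ 6.8557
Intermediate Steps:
J = 120 (J = Mul(-5, Mul(-3, 8)) = Mul(-5, -24) = 120)
Function('d')(S, M) = Add(-129, M, S) (Function('d')(S, M) = Add(Add(M, S), -129) = Add(-129, M, S))
Function('V')(G) = Mul(Rational(1, 5), Pow(Add(Mul(2, G), Mul(2, Pow(G, 2))), -1)) (Function('V')(G) = Mul(Rational(1, 5), Pow(Add(Add(Add(Pow(G, 2), Mul(G, G)), G), G), -1)) = Mul(Rational(1, 5), Pow(Add(Add(Add(Pow(G, 2), Pow(G, 2)), G), G), -1)) = Mul(Rational(1, 5), Pow(Add(Add(Mul(2, Pow(G, 2)), G), G), -1)) = Mul(Rational(1, 5), Pow(Add(Add(G, Mul(2, Pow(G, 2))), G), -1)) = Mul(Rational(1, 5), Pow(Add(Mul(2, G), Mul(2, Pow(G, 2))), -1)))
Pow(Add(Function('V')(9), Function('d')(J, 56)), Rational(1, 2)) = Pow(Add(Mul(Rational(1, 10), Pow(9, -1), Pow(Add(1, 9), -1)), Add(-129, 56, 120)), Rational(1, 2)) = Pow(Add(Mul(Rational(1, 10), Rational(1, 9), Pow(10, -1)), 47), Rational(1, 2)) = Pow(Add(Mul(Rational(1, 10), Rational(1, 9), Rational(1, 10)), 47), Rational(1, 2)) = Pow(Add(Rational(1, 900), 47), Rational(1, 2)) = Pow(Rational(42301, 900), Rational(1, 2)) = Mul(Rational(1, 30), Pow(42301, Rational(1, 2)))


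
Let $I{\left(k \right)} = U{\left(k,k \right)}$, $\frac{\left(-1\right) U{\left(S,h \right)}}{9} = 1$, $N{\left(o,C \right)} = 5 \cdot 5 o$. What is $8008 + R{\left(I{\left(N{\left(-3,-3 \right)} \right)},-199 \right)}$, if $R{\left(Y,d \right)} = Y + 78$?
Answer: $8077$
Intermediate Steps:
$N{\left(o,C \right)} = 25 o$
$U{\left(S,h \right)} = -9$ ($U{\left(S,h \right)} = \left(-9\right) 1 = -9$)
$I{\left(k \right)} = -9$
$R{\left(Y,d \right)} = 78 + Y$
$8008 + R{\left(I{\left(N{\left(-3,-3 \right)} \right)},-199 \right)} = 8008 + \left(78 - 9\right) = 8008 + 69 = 8077$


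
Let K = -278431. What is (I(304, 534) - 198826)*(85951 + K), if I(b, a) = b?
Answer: 38211514560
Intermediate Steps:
(I(304, 534) - 198826)*(85951 + K) = (304 - 198826)*(85951 - 278431) = -198522*(-192480) = 38211514560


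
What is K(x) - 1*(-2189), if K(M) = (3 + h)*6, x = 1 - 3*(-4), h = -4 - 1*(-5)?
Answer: 2213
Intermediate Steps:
h = 1 (h = -4 + 5 = 1)
x = 13 (x = 1 + 12 = 13)
K(M) = 24 (K(M) = (3 + 1)*6 = 4*6 = 24)
K(x) - 1*(-2189) = 24 - 1*(-2189) = 24 + 2189 = 2213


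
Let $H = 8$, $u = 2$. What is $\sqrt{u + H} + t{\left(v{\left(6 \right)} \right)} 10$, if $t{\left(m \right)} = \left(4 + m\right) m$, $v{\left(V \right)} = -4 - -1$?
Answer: $-30 + \sqrt{10} \approx -26.838$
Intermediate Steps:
$v{\left(V \right)} = -3$ ($v{\left(V \right)} = -4 + 1 = -3$)
$t{\left(m \right)} = m \left(4 + m\right)$
$\sqrt{u + H} + t{\left(v{\left(6 \right)} \right)} 10 = \sqrt{2 + 8} + - 3 \left(4 - 3\right) 10 = \sqrt{10} + \left(-3\right) 1 \cdot 10 = \sqrt{10} - 30 = -30 + \sqrt{10}$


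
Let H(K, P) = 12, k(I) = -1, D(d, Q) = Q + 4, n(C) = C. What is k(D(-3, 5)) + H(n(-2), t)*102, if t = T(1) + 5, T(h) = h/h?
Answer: 1223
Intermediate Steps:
D(d, Q) = 4 + Q
T(h) = 1
t = 6 (t = 1 + 5 = 6)
k(D(-3, 5)) + H(n(-2), t)*102 = -1 + 12*102 = -1 + 1224 = 1223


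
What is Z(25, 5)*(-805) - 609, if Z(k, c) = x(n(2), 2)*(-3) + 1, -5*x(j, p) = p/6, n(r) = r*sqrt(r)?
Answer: -1575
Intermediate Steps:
n(r) = r**(3/2)
x(j, p) = -p/30 (x(j, p) = -p/(5*6) = -p/30)
Z(k, c) = 6/5 (Z(k, c) = -1/30*2*(-3) + 1 = -1/15*(-3) + 1 = 1/5 + 1 = 6/5)
Z(25, 5)*(-805) - 609 = (6/5)*(-805) - 609 = -966 - 609 = -1575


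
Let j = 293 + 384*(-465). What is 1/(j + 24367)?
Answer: -1/153900 ≈ -6.4977e-6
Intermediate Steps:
j = -178267 (j = 293 - 178560 = -178267)
1/(j + 24367) = 1/(-178267 + 24367) = 1/(-153900) = -1/153900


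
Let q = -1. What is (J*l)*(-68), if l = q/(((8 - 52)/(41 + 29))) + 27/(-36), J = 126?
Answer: -79254/11 ≈ -7204.9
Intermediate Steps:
l = 37/44 (l = -1/((8 - 52)/(41 + 29)) + 27/(-36) = -1/((-44/70)) + 27*(-1/36) = -1/((-44*1/70)) - 3/4 = -1/(-22/35) - 3/4 = -1*(-35/22) - 3/4 = 35/22 - 3/4 = 37/44 ≈ 0.84091)
(J*l)*(-68) = (126*(37/44))*(-68) = (2331/22)*(-68) = -79254/11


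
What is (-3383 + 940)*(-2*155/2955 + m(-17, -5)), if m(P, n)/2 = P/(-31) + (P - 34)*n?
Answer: -22871077726/18321 ≈ -1.2484e+6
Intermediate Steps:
m(P, n) = -2*P/31 + 2*n*(-34 + P) (m(P, n) = 2*(P/(-31) + (P - 34)*n) = 2*(-P/31 + (-34 + P)*n) = 2*(-P/31 + n*(-34 + P)) = -2*P/31 + 2*n*(-34 + P))
(-3383 + 940)*(-2*155/2955 + m(-17, -5)) = (-3383 + 940)*(-2*155/2955 + (-68*(-5) - 2/31*(-17) + 2*(-17)*(-5))) = -2443*(-310*1/2955 + (340 + 34/31 + 170)) = -2443*(-62/591 + 15844/31) = -2443*9361882/18321 = -22871077726/18321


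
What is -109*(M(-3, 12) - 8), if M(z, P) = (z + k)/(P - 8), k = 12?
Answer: 2507/4 ≈ 626.75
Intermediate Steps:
M(z, P) = (12 + z)/(-8 + P) (M(z, P) = (z + 12)/(P - 8) = (12 + z)/(-8 + P))
-109*(M(-3, 12) - 8) = -109*((12 - 3)/(-8 + 12) - 8) = -109*(9/4 - 8) = -109*(-23/4) = 2507/4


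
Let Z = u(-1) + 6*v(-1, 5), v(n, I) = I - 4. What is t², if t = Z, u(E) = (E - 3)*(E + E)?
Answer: 196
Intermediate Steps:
u(E) = 2*E*(-3 + E) (u(E) = (-3 + E)*(2*E) = 2*E*(-3 + E))
v(n, I) = -4 + I
Z = 14 (Z = 2*(-1)*(-3 - 1) + 6*(-4 + 5) = 2*(-1)*(-4) + 6*1 = 8 + 6 = 14)
t = 14
t² = 14² = 196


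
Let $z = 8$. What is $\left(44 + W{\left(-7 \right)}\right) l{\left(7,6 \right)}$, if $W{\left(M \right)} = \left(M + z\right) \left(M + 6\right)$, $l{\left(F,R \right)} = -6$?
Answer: $-258$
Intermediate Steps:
$W{\left(M \right)} = \left(6 + M\right) \left(8 + M\right)$ ($W{\left(M \right)} = \left(M + 8\right) \left(M + 6\right) = \left(8 + M\right) \left(6 + M\right) = \left(6 + M\right) \left(8 + M\right)$)
$\left(44 + W{\left(-7 \right)}\right) l{\left(7,6 \right)} = \left(44 + \left(48 + \left(-7\right)^{2} + 14 \left(-7\right)\right)\right) \left(-6\right) = \left(44 + \left(48 + 49 - 98\right)\right) \left(-6\right) = \left(44 - 1\right) \left(-6\right) = 43 \left(-6\right) = -258$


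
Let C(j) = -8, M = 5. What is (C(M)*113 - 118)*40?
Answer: -40880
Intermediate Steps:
(C(M)*113 - 118)*40 = (-8*113 - 118)*40 = (-904 - 118)*40 = -1022*40 = -40880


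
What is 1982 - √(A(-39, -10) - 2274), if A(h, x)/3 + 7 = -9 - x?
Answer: 1982 - 2*I*√573 ≈ 1982.0 - 47.875*I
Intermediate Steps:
A(h, x) = -48 - 3*x (A(h, x) = -21 + 3*(-9 - x) = -21 + (-27 - 3*x) = -48 - 3*x)
1982 - √(A(-39, -10) - 2274) = 1982 - √((-48 - 3*(-10)) - 2274) = 1982 - √((-48 + 30) - 2274) = 1982 - √(-18 - 2274) = 1982 - √(-2292) = 1982 - 2*I*√573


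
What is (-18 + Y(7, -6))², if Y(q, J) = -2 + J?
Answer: 676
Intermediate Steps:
(-18 + Y(7, -6))² = (-18 + (-2 - 6))² = (-18 - 8)² = (-26)² = 676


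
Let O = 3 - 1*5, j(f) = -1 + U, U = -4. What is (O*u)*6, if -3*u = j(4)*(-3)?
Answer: 60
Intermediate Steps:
j(f) = -5 (j(f) = -1 - 4 = -5)
O = -2 (O = 3 - 5 = -2)
u = -5 (u = -(-5)*(-3)/3 = -1/3*15 = -5)
(O*u)*6 = -2*(-5)*6 = 10*6 = 60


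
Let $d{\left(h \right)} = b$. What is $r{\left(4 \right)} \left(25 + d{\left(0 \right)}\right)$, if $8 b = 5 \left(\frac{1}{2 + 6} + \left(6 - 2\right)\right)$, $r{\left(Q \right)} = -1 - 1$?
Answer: $- \frac{1765}{32} \approx -55.156$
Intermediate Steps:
$r{\left(Q \right)} = -2$
$b = \frac{165}{64}$ ($b = \frac{5 \left(\frac{1}{2 + 6} + \left(6 - 2\right)\right)}{8} = \frac{5 \left(\frac{1}{8} + 4\right)}{8} = \frac{5 \cdot \frac{33}{8}}{8} = \frac{1}{8} \cdot \frac{165}{8} = \frac{165}{64} \approx 2.5781$)
$d{\left(h \right)} = \frac{165}{64}$
$r{\left(4 \right)} \left(25 + d{\left(0 \right)}\right) = - 2 \left(25 + \frac{165}{64}\right) = \left(-2\right) \frac{1765}{64} = - \frac{1765}{32}$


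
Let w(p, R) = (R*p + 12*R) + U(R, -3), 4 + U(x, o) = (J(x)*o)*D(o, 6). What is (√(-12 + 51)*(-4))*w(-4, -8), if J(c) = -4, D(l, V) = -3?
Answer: 416*√39 ≈ 2597.9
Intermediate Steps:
U(x, o) = -4 + 12*o (U(x, o) = -4 - 4*o*(-3) = -4 + 12*o)
w(p, R) = -40 + 12*R + R*p (w(p, R) = (R*p + 12*R) + (-4 + 12*(-3)) = (12*R + R*p) + (-4 - 36) = (12*R + R*p) - 40 = -40 + 12*R + R*p)
(√(-12 + 51)*(-4))*w(-4, -8) = (√(-12 + 51)*(-4))*(-40 + 12*(-8) - 8*(-4)) = (√39*(-4))*(-40 - 96 + 32) = -4*√39*(-104) = 416*√39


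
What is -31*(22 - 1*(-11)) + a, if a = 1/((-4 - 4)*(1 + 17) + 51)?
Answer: -95140/93 ≈ -1023.0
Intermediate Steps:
a = -1/93 (a = 1/(-8*18 + 51) = 1/(-144 + 51) = 1/(-93) = -1/93 ≈ -0.010753)
-31*(22 - 1*(-11)) + a = -31*(22 - 1*(-11)) - 1/93 = -31*(22 + 11) - 1/93 = -31*33 - 1/93 = -1023 - 1/93 = -95140/93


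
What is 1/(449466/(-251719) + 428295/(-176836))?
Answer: -44512981084/187291758681 ≈ -0.23767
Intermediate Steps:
1/(449466/(-251719) + 428295/(-176836)) = 1/(449466*(-1/251719) + 428295*(-1/176836)) = 1/(-449466/251719 - 428295/176836) = 1/(-187291758681/44512981084) = -44512981084/187291758681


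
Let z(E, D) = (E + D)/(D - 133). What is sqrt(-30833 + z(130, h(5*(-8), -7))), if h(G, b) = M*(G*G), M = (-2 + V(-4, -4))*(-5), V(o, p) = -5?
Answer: I*sqrt(96230409222227)/55867 ≈ 175.59*I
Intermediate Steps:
M = 35 (M = (-2 - 5)*(-5) = -7*(-5) = 35)
h(G, b) = 35*G**2 (h(G, b) = 35*(G*G) = 35*G**2)
z(E, D) = (D + E)/(-133 + D)
sqrt(-30833 + z(130, h(5*(-8), -7))) = sqrt(-30833 + (35*(5*(-8))**2 + 130)/(-133 + 35*(5*(-8))**2)) = sqrt(-30833 + (35*(-40)**2 + 130)/(-133 + 35*(-40)**2)) = sqrt(-30833 + (35*1600 + 130)/(-133 + 35*1600)) = sqrt(-30833 + (56000 + 130)/(-133 + 56000)) = sqrt(-30833 + 56130/55867) = sqrt(-1722491081/55867) = I*sqrt(96230409222227)/55867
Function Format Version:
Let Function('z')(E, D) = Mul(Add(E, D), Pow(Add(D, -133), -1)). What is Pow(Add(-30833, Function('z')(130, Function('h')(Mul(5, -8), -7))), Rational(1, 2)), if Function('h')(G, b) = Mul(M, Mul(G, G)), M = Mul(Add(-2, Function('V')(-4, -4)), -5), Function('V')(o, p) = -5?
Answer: Mul(Rational(1, 55867), I, Pow(96230409222227, Rational(1, 2))) ≈ Mul(175.59, I)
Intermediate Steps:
M = 35 (M = Mul(Add(-2, -5), -5) = Mul(-7, -5) = 35)
Function('h')(G, b) = Mul(35, Pow(G, 2)) (Function('h')(G, b) = Mul(35, Mul(G, G)) = Mul(35, Pow(G, 2)))
Function('z')(E, D) = Mul(Pow(Add(-133, D), -1), Add(D, E)) (Function('z')(E, D) = Mul(Add(D, E), Pow(Add(-133, D), -1)) = Mul(Pow(Add(-133, D), -1), Add(D, E)))
Pow(Add(-30833, Function('z')(130, Function('h')(Mul(5, -8), -7))), Rational(1, 2)) = Pow(Add(-30833, Mul(Pow(Add(-133, Mul(35, Pow(Mul(5, -8), 2))), -1), Add(Mul(35, Pow(Mul(5, -8), 2)), 130))), Rational(1, 2)) = Pow(Add(-30833, Mul(Pow(Add(-133, Mul(35, Pow(-40, 2))), -1), Add(Mul(35, Pow(-40, 2)), 130))), Rational(1, 2)) = Pow(Add(-30833, Mul(Pow(Add(-133, Mul(35, 1600)), -1), Add(Mul(35, 1600), 130))), Rational(1, 2)) = Pow(Add(-30833, Mul(Pow(Add(-133, 56000), -1), Add(56000, 130))), Rational(1, 2)) = Pow(Add(-30833, Mul(Pow(55867, -1), 56130)), Rational(1, 2)) = Pow(Add(-30833, Mul(Rational(1, 55867), 56130)), Rational(1, 2)) = Pow(Add(-30833, Rational(56130, 55867)), Rational(1, 2)) = Pow(Rational(-1722491081, 55867), Rational(1, 2)) = Mul(Rational(1, 55867), I, Pow(96230409222227, Rational(1, 2)))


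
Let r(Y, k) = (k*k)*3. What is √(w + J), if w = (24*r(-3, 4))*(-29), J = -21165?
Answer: I*√54573 ≈ 233.61*I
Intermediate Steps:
r(Y, k) = 3*k² (r(Y, k) = k²*3 = 3*k²)
w = -33408 (w = (24*(3*4²))*(-29) = (24*(3*16))*(-29) = (24*48)*(-29) = 1152*(-29) = -33408)
√(w + J) = √(-33408 - 21165) = √(-54573) = I*√54573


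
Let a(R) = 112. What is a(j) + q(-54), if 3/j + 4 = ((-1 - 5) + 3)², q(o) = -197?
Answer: -85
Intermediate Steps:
j = ⅗ (j = 3/(-4 + ((-1 - 5) + 3)²) = 3/(-4 + (-6 + 3)²) = 3/(-4 + (-3)²) = 3/(-4 + 9) = 3/5 = 3*(⅕) = ⅗ ≈ 0.60000)
a(j) + q(-54) = 112 - 197 = -85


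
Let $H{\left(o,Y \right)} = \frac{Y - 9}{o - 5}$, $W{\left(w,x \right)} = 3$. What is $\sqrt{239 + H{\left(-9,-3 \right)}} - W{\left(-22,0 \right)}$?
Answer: $-3 + \frac{\sqrt{11753}}{7} \approx 12.487$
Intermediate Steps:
$H{\left(o,Y \right)} = \frac{-9 + Y}{-5 + o}$
$\sqrt{239 + H{\left(-9,-3 \right)}} - W{\left(-22,0 \right)} = \sqrt{239 + \frac{-9 - 3}{-5 - 9}} - 3 = \sqrt{239 + \frac{1}{-14} \left(-12\right)} - 3 = \sqrt{239 - - \frac{6}{7}} - 3 = \sqrt{239 + \frac{6}{7}} - 3 = \sqrt{\frac{1679}{7}} - 3 = \frac{\sqrt{11753}}{7} - 3 = -3 + \frac{\sqrt{11753}}{7}$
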